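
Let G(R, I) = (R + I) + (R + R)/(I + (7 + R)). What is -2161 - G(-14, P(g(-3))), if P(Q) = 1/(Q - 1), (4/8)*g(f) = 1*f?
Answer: -376386/175 ≈ -2150.8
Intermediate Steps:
g(f) = 2*f (g(f) = 2*(1*f) = 2*f)
P(Q) = 1/(-1 + Q)
G(R, I) = I + R + 2*R/(7 + I + R) (G(R, I) = (I + R) + (2*R)/(7 + I + R) = (I + R) + 2*R/(7 + I + R) = I + R + 2*R/(7 + I + R))
-2161 - G(-14, P(g(-3))) = -2161 - ((1/(-1 + 2*(-3)))² + (-14)² + 7/(-1 + 2*(-3)) + 9*(-14) + 2*(-14)/(-1 + 2*(-3)))/(7 + 1/(-1 + 2*(-3)) - 14) = -2161 - ((1/(-1 - 6))² + 196 + 7/(-1 - 6) - 126 + 2*(-14)/(-1 - 6))/(7 + 1/(-1 - 6) - 14) = -2161 - ((1/(-7))² + 196 + 7/(-7) - 126 + 2*(-14)/(-7))/(7 + 1/(-7) - 14) = -2161 - ((-⅐)² + 196 + 7*(-⅐) - 126 + 2*(-⅐)*(-14))/(7 - ⅐ - 14) = -2161 - (1/49 + 196 - 1 - 126 + 4)/(-50/7) = -2161 - (-7)*3578/(50*49) = -2161 - 1*(-1789/175) = -2161 + 1789/175 = -376386/175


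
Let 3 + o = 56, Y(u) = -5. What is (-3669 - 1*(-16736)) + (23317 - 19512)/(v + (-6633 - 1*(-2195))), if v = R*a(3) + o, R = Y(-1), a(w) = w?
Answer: 11498199/880 ≈ 13066.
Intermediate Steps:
R = -5
o = 53 (o = -3 + 56 = 53)
v = 38 (v = -5*3 + 53 = -15 + 53 = 38)
(-3669 - 1*(-16736)) + (23317 - 19512)/(v + (-6633 - 1*(-2195))) = (-3669 - 1*(-16736)) + (23317 - 19512)/(38 + (-6633 - 1*(-2195))) = (-3669 + 16736) + 3805/(38 + (-6633 + 2195)) = 13067 + 3805/(38 - 4438) = 13067 + 3805/(-4400) = 13067 + 3805*(-1/4400) = 13067 - 761/880 = 11498199/880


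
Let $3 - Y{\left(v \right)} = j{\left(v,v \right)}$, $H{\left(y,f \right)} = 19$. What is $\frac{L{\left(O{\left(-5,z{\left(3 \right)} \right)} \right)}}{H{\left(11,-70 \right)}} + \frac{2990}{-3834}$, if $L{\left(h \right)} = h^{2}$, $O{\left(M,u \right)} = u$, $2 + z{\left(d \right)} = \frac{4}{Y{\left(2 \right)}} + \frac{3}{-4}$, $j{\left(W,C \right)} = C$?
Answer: $- \frac{406555}{582768} \approx -0.69763$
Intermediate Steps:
$Y{\left(v \right)} = 3 - v$
$z{\left(d \right)} = \frac{5}{4}$ ($z{\left(d \right)} = -2 + \left(\frac{4}{3 - 2} + \frac{3}{-4}\right) = -2 + \left(\frac{4}{3 - 2} + 3 \left(- \frac{1}{4}\right)\right) = -2 - \left(\frac{3}{4} - \frac{4}{1}\right) = -2 + \left(4 \cdot 1 - \frac{3}{4}\right) = -2 + \left(4 - \frac{3}{4}\right) = -2 + \frac{13}{4} = \frac{5}{4}$)
$\frac{L{\left(O{\left(-5,z{\left(3 \right)} \right)} \right)}}{H{\left(11,-70 \right)}} + \frac{2990}{-3834} = \frac{\left(\frac{5}{4}\right)^{2}}{19} + \frac{2990}{-3834} = \frac{25}{16} \cdot \frac{1}{19} + 2990 \left(- \frac{1}{3834}\right) = \frac{25}{304} - \frac{1495}{1917} = - \frac{406555}{582768}$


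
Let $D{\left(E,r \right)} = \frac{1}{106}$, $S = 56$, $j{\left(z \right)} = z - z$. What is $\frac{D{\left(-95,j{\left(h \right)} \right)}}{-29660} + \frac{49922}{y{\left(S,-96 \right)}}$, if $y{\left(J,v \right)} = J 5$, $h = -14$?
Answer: $\frac{3923819271}{22007720} \approx 178.29$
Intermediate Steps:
$j{\left(z \right)} = 0$
$D{\left(E,r \right)} = \frac{1}{106}$
$y{\left(J,v \right)} = 5 J$
$\frac{D{\left(-95,j{\left(h \right)} \right)}}{-29660} + \frac{49922}{y{\left(S,-96 \right)}} = \frac{1}{106 \left(-29660\right)} + \frac{49922}{5 \cdot 56} = \frac{1}{106} \left(- \frac{1}{29660}\right) + \frac{49922}{280} = - \frac{1}{3143960} + 49922 \cdot \frac{1}{280} = - \frac{1}{3143960} + \frac{24961}{140} = \frac{3923819271}{22007720}$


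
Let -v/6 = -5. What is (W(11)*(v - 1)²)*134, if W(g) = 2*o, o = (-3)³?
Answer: -6085476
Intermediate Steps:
v = 30 (v = -6*(-5) = 30)
o = -27
W(g) = -54 (W(g) = 2*(-27) = -54)
(W(11)*(v - 1)²)*134 = -54*(30 - 1)²*134 = -54*29²*134 = -54*841*134 = -45414*134 = -6085476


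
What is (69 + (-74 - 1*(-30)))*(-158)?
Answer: -3950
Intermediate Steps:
(69 + (-74 - 1*(-30)))*(-158) = (69 + (-74 + 30))*(-158) = (69 - 44)*(-158) = 25*(-158) = -3950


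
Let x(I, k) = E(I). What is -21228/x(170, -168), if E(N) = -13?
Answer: 21228/13 ≈ 1632.9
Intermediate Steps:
x(I, k) = -13
-21228/x(170, -168) = -21228/(-13) = -21228*(-1/13) = 21228/13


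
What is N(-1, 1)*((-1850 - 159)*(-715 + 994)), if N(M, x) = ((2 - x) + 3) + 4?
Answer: -4484088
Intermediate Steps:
N(M, x) = 9 - x (N(M, x) = (5 - x) + 4 = 9 - x)
N(-1, 1)*((-1850 - 159)*(-715 + 994)) = (9 - 1*1)*((-1850 - 159)*(-715 + 994)) = (9 - 1)*(-2009*279) = 8*(-560511) = -4484088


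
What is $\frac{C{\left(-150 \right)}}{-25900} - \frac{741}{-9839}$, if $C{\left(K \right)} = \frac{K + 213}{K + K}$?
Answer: $\frac{274199517}{3640430000} \approx 0.075321$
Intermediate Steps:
$C{\left(K \right)} = \frac{213 + K}{2 K}$
$\frac{C{\left(-150 \right)}}{-25900} - \frac{741}{-9839} = \frac{\frac{1}{2} \frac{1}{-150} \left(213 - 150\right)}{-25900} - \frac{741}{-9839} = \frac{1}{2} \left(- \frac{1}{150}\right) 63 \left(- \frac{1}{25900}\right) - - \frac{741}{9839} = \left(- \frac{21}{100}\right) \left(- \frac{1}{25900}\right) + \frac{741}{9839} = \frac{3}{370000} + \frac{741}{9839} = \frac{274199517}{3640430000}$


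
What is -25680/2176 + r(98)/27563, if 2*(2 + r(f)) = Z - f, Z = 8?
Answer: -44245007/3748568 ≈ -11.803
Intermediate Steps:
r(f) = 2 - f/2 (r(f) = -2 + (8 - f)/2 = -2 + (4 - f/2) = 2 - f/2)
-25680/2176 + r(98)/27563 = -25680/2176 + (2 - ½*98)/27563 = -25680*1/2176 + (2 - 49)*(1/27563) = -1605/136 - 47*1/27563 = -1605/136 - 47/27563 = -44245007/3748568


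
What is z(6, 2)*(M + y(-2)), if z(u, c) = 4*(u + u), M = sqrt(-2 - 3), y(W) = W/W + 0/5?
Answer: 48 + 48*I*sqrt(5) ≈ 48.0 + 107.33*I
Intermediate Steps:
y(W) = 1 (y(W) = 1 + 0*(1/5) = 1 + 0 = 1)
M = I*sqrt(5) (M = sqrt(-5) = I*sqrt(5) ≈ 2.2361*I)
z(u, c) = 8*u (z(u, c) = 4*(2*u) = 8*u)
z(6, 2)*(M + y(-2)) = (8*6)*(I*sqrt(5) + 1) = 48*(1 + I*sqrt(5)) = 48 + 48*I*sqrt(5)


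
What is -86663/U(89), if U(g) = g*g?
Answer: -86663/7921 ≈ -10.941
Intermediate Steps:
U(g) = g²
-86663/U(89) = -86663/(89²) = -86663/7921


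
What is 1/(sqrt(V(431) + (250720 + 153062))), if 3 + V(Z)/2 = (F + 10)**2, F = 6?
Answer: sqrt(6317)/50536 ≈ 0.0015727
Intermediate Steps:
V(Z) = 506 (V(Z) = -6 + 2*(6 + 10)**2 = -6 + 2*16**2 = -6 + 2*256 = -6 + 512 = 506)
1/(sqrt(V(431) + (250720 + 153062))) = 1/(sqrt(506 + (250720 + 153062))) = 1/(sqrt(506 + 403782)) = 1/(sqrt(404288)) = 1/(8*sqrt(6317)) = sqrt(6317)/50536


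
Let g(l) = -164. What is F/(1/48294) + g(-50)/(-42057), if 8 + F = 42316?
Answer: 85931810869628/42057 ≈ 2.0432e+9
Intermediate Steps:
F = 42308 (F = -8 + 42316 = 42308)
F/(1/48294) + g(-50)/(-42057) = 42308/(1/48294) - 164/(-42057) = 42308/(1/48294) - 164*(-1/42057) = 42308*48294 + 164/42057 = 2043222552 + 164/42057 = 85931810869628/42057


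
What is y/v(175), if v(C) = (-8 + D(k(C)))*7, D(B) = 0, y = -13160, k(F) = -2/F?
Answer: 235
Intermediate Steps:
v(C) = -56 (v(C) = (-8 + 0)*7 = -8*7 = -56)
y/v(175) = -13160/(-56) = -13160*(-1/56) = 235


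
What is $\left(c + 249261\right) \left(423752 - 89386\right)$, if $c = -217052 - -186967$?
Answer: $73285002416$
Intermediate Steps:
$c = -30085$ ($c = -217052 + 186967 = -30085$)
$\left(c + 249261\right) \left(423752 - 89386\right) = \left(-30085 + 249261\right) \left(423752 - 89386\right) = 219176 \cdot 334366 = 73285002416$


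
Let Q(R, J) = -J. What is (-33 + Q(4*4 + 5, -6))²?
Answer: 729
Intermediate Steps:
(-33 + Q(4*4 + 5, -6))² = (-33 - 1*(-6))² = (-33 + 6)² = (-27)² = 729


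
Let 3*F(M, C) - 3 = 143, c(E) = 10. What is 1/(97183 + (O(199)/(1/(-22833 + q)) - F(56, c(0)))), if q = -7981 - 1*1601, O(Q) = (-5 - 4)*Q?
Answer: 3/174457198 ≈ 1.7196e-8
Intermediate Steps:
O(Q) = -9*Q
q = -9582 (q = -7981 - 1601 = -9582)
F(M, C) = 146/3 (F(M, C) = 1 + (1/3)*143 = 1 + 143/3 = 146/3)
1/(97183 + (O(199)/(1/(-22833 + q)) - F(56, c(0)))) = 1/(97183 + ((-9*199)/(1/(-22833 - 9582)) - 1*146/3)) = 1/(97183 + (-1791/(1/(-32415)) - 146/3)) = 1/(97183 + (-1791/(-1/32415) - 146/3)) = 1/(97183 + (-1791*(-32415) - 146/3)) = 1/(97183 + (58055265 - 146/3)) = 1/(97183 + 174165649/3) = 1/(174457198/3) = 3/174457198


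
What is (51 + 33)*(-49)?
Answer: -4116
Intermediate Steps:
(51 + 33)*(-49) = 84*(-49) = -4116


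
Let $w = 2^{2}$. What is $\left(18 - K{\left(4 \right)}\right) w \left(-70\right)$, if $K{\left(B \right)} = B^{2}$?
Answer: $-560$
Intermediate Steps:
$w = 4$
$\left(18 - K{\left(4 \right)}\right) w \left(-70\right) = \left(18 - 4^{2}\right) 4 \left(-70\right) = \left(18 - 16\right) 4 \left(-70\right) = 2 \cdot 4 \left(-70\right) = 8 \left(-70\right) = -560$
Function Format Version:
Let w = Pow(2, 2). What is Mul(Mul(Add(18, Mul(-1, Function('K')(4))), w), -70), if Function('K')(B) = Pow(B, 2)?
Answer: -560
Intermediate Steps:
w = 4
Mul(Mul(Add(18, Mul(-1, Function('K')(4))), w), -70) = Mul(Mul(Add(18, Mul(-1, Pow(4, 2))), 4), -70) = Mul(Mul(Add(18, Mul(-1, 16)), 4), -70) = Mul(Mul(Add(18, -16), 4), -70) = Mul(Mul(2, 4), -70) = Mul(8, -70) = -560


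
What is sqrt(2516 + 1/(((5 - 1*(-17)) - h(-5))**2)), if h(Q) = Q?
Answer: sqrt(1834165)/27 ≈ 50.160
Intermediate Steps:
sqrt(2516 + 1/(((5 - 1*(-17)) - h(-5))**2)) = sqrt(2516 + 1/(((5 - 1*(-17)) - 1*(-5))**2)) = sqrt(2516 + 1/(((5 + 17) + 5)**2)) = sqrt(2516 + 1/((22 + 5)**2)) = sqrt(2516 + 1/(27**2)) = sqrt(2516 + 1/729) = sqrt(1834165/729) = sqrt(1834165)/27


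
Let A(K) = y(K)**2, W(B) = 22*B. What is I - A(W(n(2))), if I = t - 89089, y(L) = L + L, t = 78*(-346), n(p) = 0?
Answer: -116077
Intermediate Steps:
t = -26988
y(L) = 2*L
A(K) = 4*K**2 (A(K) = (2*K)**2 = 4*K**2)
I = -116077 (I = -26988 - 89089 = -116077)
I - A(W(n(2))) = -116077 - 4*(22*0)**2 = -116077 - 4*0**2 = -116077 - 4*0 = -116077 - 1*0 = -116077 + 0 = -116077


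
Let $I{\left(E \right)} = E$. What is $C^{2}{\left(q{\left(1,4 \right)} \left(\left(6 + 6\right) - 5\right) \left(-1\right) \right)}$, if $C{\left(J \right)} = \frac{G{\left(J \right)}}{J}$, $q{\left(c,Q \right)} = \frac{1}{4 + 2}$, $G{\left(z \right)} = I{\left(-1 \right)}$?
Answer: $\frac{36}{49} \approx 0.73469$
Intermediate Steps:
$G{\left(z \right)} = -1$
$q{\left(c,Q \right)} = \frac{1}{6}$
$C{\left(J \right)} = - \frac{1}{J}$
$C^{2}{\left(q{\left(1,4 \right)} \left(\left(6 + 6\right) - 5\right) \left(-1\right) \right)} = \left(- \frac{1}{\frac{\left(6 + 6\right) - 5}{6} \left(-1\right)}\right)^{2} = \left(- \frac{1}{\frac{12 - 5}{6} \left(-1\right)}\right)^{2} = \left(- \frac{1}{\frac{1}{6} \cdot 7 \left(-1\right)}\right)^{2} = \left(- \frac{1}{\frac{7}{6} \left(-1\right)}\right)^{2} = \left(- \frac{1}{- \frac{7}{6}}\right)^{2} = \left(\left(-1\right) \left(- \frac{6}{7}\right)\right)^{2} = \left(\frac{6}{7}\right)^{2} = \frac{36}{49}$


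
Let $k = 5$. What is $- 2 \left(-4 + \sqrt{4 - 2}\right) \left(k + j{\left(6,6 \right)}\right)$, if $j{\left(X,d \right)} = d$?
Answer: $88 - 22 \sqrt{2} \approx 56.887$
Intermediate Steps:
$- 2 \left(-4 + \sqrt{4 - 2}\right) \left(k + j{\left(6,6 \right)}\right) = - 2 \left(-4 + \sqrt{4 - 2}\right) \left(5 + 6\right) = - 2 \left(-4 + \sqrt{2}\right) 11 = \left(8 - 2 \sqrt{2}\right) 11 = 88 - 22 \sqrt{2}$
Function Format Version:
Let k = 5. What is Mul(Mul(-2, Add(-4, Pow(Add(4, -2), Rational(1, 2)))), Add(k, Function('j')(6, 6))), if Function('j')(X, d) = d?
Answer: Add(88, Mul(-22, Pow(2, Rational(1, 2)))) ≈ 56.887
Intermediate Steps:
Mul(Mul(-2, Add(-4, Pow(Add(4, -2), Rational(1, 2)))), Add(k, Function('j')(6, 6))) = Mul(Mul(-2, Add(-4, Pow(Add(4, -2), Rational(1, 2)))), Add(5, 6)) = Mul(Mul(-2, Add(-4, Pow(2, Rational(1, 2)))), 11) = Mul(Add(8, Mul(-2, Pow(2, Rational(1, 2)))), 11) = Add(88, Mul(-22, Pow(2, Rational(1, 2))))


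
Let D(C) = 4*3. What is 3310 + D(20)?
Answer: 3322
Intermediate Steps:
D(C) = 12
3310 + D(20) = 3310 + 12 = 3322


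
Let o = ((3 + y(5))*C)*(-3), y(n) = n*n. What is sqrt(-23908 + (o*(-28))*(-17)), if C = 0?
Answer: 2*I*sqrt(5977) ≈ 154.62*I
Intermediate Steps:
y(n) = n**2
o = 0 (o = ((3 + 5**2)*0)*(-3) = ((3 + 25)*0)*(-3) = (28*0)*(-3) = 0*(-3) = 0)
sqrt(-23908 + (o*(-28))*(-17)) = sqrt(-23908 + (0*(-28))*(-17)) = sqrt(-23908 + 0*(-17)) = sqrt(-23908 + 0) = sqrt(-23908) = 2*I*sqrt(5977)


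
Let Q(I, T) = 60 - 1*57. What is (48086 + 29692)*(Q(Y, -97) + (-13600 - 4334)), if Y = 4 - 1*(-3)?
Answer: -1394637318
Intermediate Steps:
Y = 7 (Y = 4 + 3 = 7)
Q(I, T) = 3 (Q(I, T) = 60 - 57 = 3)
(48086 + 29692)*(Q(Y, -97) + (-13600 - 4334)) = (48086 + 29692)*(3 + (-13600 - 4334)) = 77778*(3 - 17934) = 77778*(-17931) = -1394637318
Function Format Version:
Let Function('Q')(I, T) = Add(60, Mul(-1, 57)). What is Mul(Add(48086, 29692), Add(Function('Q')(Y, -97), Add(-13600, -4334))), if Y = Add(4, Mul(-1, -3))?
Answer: -1394637318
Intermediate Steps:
Y = 7 (Y = Add(4, 3) = 7)
Function('Q')(I, T) = 3 (Function('Q')(I, T) = Add(60, -57) = 3)
Mul(Add(48086, 29692), Add(Function('Q')(Y, -97), Add(-13600, -4334))) = Mul(Add(48086, 29692), Add(3, Add(-13600, -4334))) = Mul(77778, Add(3, -17934)) = Mul(77778, -17931) = -1394637318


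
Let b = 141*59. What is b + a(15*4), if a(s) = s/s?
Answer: 8320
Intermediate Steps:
b = 8319
a(s) = 1
b + a(15*4) = 8319 + 1 = 8320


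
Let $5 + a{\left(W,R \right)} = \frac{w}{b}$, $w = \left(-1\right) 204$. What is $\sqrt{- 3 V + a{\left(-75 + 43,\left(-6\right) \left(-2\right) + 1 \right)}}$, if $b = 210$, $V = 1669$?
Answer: $\frac{i \sqrt{6140890}}{35} \approx 70.802 i$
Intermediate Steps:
$w = -204$
$a{\left(W,R \right)} = - \frac{209}{35}$ ($a{\left(W,R \right)} = -5 - \frac{204}{210} = -5 - \frac{34}{35} = - \frac{209}{35}$)
$\sqrt{- 3 V + a{\left(-75 + 43,\left(-6\right) \left(-2\right) + 1 \right)}} = \sqrt{\left(-3\right) 1669 - \frac{209}{35}} = \sqrt{-5007 - \frac{209}{35}} = \sqrt{- \frac{175454}{35}} = \frac{i \sqrt{6140890}}{35}$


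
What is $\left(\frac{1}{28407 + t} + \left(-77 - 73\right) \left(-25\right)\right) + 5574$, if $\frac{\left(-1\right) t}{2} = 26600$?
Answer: $\frac{231169931}{24793} \approx 9324.0$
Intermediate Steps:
$t = -53200$ ($t = \left(-2\right) 26600 = -53200$)
$\left(\frac{1}{28407 + t} + \left(-77 - 73\right) \left(-25\right)\right) + 5574 = \left(\frac{1}{28407 - 53200} + \left(-77 - 73\right) \left(-25\right)\right) + 5574 = \left(\frac{1}{-24793} - -3750\right) + 5574 = \left(- \frac{1}{24793} + 3750\right) + 5574 = \frac{92973749}{24793} + 5574 = \frac{231169931}{24793}$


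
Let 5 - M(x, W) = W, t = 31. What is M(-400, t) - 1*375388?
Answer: -375414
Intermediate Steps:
M(x, W) = 5 - W
M(-400, t) - 1*375388 = (5 - 1*31) - 1*375388 = (5 - 31) - 375388 = -26 - 375388 = -375414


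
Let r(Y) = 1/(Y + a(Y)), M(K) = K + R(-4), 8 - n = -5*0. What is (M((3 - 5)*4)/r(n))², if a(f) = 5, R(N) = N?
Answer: 24336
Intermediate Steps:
n = 8 (n = 8 - (-5)*0 = 8 - 1*0 = 8 + 0 = 8)
M(K) = -4 + K (M(K) = K - 4 = -4 + K)
r(Y) = 1/(5 + Y) (r(Y) = 1/(Y + 5) = 1/(5 + Y))
(M((3 - 5)*4)/r(n))² = ((-4 + (3 - 5)*4)/(1/(5 + 8)))² = ((-4 - 2*4)/(1/13))² = ((-4 - 8)/(1/13))² = (-12*13)² = (-156)² = 24336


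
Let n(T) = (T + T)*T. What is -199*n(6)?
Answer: -14328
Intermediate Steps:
n(T) = 2*T² (n(T) = (2*T)*T = 2*T²)
-199*n(6) = -398*6² = -398*36 = -199*72 = -14328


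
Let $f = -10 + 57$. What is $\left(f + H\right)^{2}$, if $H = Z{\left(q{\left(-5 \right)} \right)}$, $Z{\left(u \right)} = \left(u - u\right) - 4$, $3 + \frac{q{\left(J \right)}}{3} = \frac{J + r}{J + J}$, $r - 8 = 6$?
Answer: $1849$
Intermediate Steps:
$r = 14$ ($r = 8 + 6 = 14$)
$q{\left(J \right)} = -9 + \frac{3 \left(14 + J\right)}{2 J}$ ($q{\left(J \right)} = -9 + 3 \frac{J + 14}{J + J} = -9 + 3 \frac{14 + J}{2 J} = -9 + \frac{3 \left(14 + J\right)}{2 J}$)
$Z{\left(u \right)} = -4$ ($Z{\left(u \right)} = 0 - 4 = -4$)
$f = 47$
$H = -4$
$\left(f + H\right)^{2} = \left(47 - 4\right)^{2} = 43^{2} = 1849$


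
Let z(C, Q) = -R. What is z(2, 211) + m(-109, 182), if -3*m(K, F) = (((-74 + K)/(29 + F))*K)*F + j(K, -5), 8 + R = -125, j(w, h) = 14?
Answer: -3549119/633 ≈ -5606.8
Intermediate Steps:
R = -133 (R = -8 - 125 = -133)
m(K, F) = -14/3 - F*K*(-74 + K)/(3*(29 + F)) (m(K, F) = -((((-74 + K)/(29 + F))*K)*F + 14)/3 = -((K*(-74 + K)/(29 + F))*F + 14)/3 = -(F*K*(-74 + K)/(29 + F) + 14)/3 = -(14 + F*K*(-74 + K)/(29 + F))/3 = -14/3 - F*K*(-74 + K)/(3*(29 + F)))
z(C, Q) = 133 (z(C, Q) = -1*(-133) = 133)
z(2, 211) + m(-109, 182) = 133 + (-406 - 14*182 - 1*182*(-109)**2 + 74*182*(-109))/(3*(29 + 182)) = 133 + (1/3)*(-406 - 2548 - 1*182*11881 - 1468012)/211 = 133 + (1/3)*(1/211)*(-406 - 2548 - 2162342 - 1468012) = 133 + (1/3)*(1/211)*(-3633308) = 133 - 3633308/633 = -3549119/633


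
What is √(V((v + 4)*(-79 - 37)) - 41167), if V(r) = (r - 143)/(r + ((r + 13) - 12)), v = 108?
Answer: I*√3088018998062/8661 ≈ 202.9*I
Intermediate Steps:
V(r) = (-143 + r)/(1 + 2*r) (V(r) = (-143 + r)/(r + ((13 + r) - 12)) = (-143 + r)/(r + (1 + r)) = (-143 + r)/(1 + 2*r))
√(V((v + 4)*(-79 - 37)) - 41167) = √((-143 + (108 + 4)*(-79 - 37))/(1 + 2*((108 + 4)*(-79 - 37))) - 41167) = √((-143 + 112*(-116))/(1 + 2*(112*(-116))) - 41167) = √((-143 - 12992)/(1 + 2*(-12992)) - 41167) = √(-13135/(1 - 25984) - 41167) = √(-13135/(-25983) - 41167) = √(-1/25983*(-13135) - 41167) = √(13135/25983 - 41167) = √(-1069629026/25983) = I*√3088018998062/8661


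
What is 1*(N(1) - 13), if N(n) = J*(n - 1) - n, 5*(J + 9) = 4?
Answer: -14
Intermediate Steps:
J = -41/5 (J = -9 + (⅕)*4 = -9 + ⅘ = -41/5 ≈ -8.2000)
N(n) = 41/5 - 46*n/5 (N(n) = -41*(n - 1)/5 - n = -41*(-1 + n)/5 - n = (41/5 - 41*n/5) - n = 41/5 - 46*n/5)
1*(N(1) - 13) = 1*((41/5 - 46/5*1) - 13) = 1*((41/5 - 46/5) - 13) = 1*(-1 - 13) = 1*(-14) = -14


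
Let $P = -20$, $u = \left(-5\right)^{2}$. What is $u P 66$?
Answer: $-33000$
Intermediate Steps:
$u = 25$
$u P 66 = 25 \left(-20\right) 66 = \left(-500\right) 66 = -33000$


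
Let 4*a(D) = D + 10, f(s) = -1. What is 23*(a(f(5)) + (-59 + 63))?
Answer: 575/4 ≈ 143.75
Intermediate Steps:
a(D) = 5/2 + D/4 (a(D) = (D + 10)/4 = (10 + D)/4 = 5/2 + D/4)
23*(a(f(5)) + (-59 + 63)) = 23*((5/2 + (¼)*(-1)) + (-59 + 63)) = 23*((5/2 - ¼) + 4) = 23*(9/4 + 4) = 23*(25/4) = 575/4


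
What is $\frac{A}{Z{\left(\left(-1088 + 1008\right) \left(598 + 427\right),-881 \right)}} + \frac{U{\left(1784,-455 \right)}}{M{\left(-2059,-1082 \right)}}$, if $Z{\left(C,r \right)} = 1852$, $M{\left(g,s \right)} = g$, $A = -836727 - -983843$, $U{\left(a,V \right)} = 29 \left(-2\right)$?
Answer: $\frac{2612235}{32873} \approx 79.464$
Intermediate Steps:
$U{\left(a,V \right)} = -58$
$A = 147116$ ($A = -836727 + 983843 = 147116$)
$\frac{A}{Z{\left(\left(-1088 + 1008\right) \left(598 + 427\right),-881 \right)}} + \frac{U{\left(1784,-455 \right)}}{M{\left(-2059,-1082 \right)}} = \frac{147116}{1852} - \frac{58}{-2059} = 147116 \cdot \frac{1}{1852} - - \frac{2}{71} = \frac{36779}{463} + \frac{2}{71} = \frac{2612235}{32873}$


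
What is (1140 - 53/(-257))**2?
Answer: 85868339089/66049 ≈ 1.3001e+6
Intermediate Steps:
(1140 - 53/(-257))**2 = (1140 - 53*(-1)/257)**2 = (1140 - 1*(-53/257))**2 = (1140 + 53/257)**2 = (293033/257)**2 = 85868339089/66049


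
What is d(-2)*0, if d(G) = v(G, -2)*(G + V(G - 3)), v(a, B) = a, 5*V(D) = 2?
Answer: 0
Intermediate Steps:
V(D) = ⅖ (V(D) = (⅕)*2 = ⅖)
d(G) = G*(⅖ + G) (d(G) = G*(G + ⅖) = G*(⅖ + G))
d(-2)*0 = ((⅕)*(-2)*(2 + 5*(-2)))*0 = ((⅕)*(-2)*(2 - 10))*0 = ((⅕)*(-2)*(-8))*0 = (16/5)*0 = 0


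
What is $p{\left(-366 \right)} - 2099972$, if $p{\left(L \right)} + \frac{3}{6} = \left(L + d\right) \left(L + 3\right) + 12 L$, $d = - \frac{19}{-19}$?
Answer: $- \frac{3943739}{2} \approx -1.9719 \cdot 10^{6}$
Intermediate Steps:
$d = 1$ ($d = \left(-19\right) \left(- \frac{1}{19}\right) = 1$)
$p{\left(L \right)} = - \frac{1}{2} + 12 L + \left(1 + L\right) \left(3 + L\right)$ ($p{\left(L \right)} = - \frac{1}{2} + \left(\left(L + 1\right) \left(L + 3\right) + 12 L\right) = - \frac{1}{2} + \left(\left(1 + L\right) \left(3 + L\right) + 12 L\right) = - \frac{1}{2} + \left(12 L + \left(1 + L\right) \left(3 + L\right)\right) = - \frac{1}{2} + 12 L + \left(1 + L\right) \left(3 + L\right)$)
$p{\left(-366 \right)} - 2099972 = \left(\frac{5}{2} + \left(-366\right)^{2} + 16 \left(-366\right)\right) - 2099972 = \left(\frac{5}{2} + 133956 - 5856\right) - 2099972 = \frac{256205}{2} - 2099972 = - \frac{3943739}{2}$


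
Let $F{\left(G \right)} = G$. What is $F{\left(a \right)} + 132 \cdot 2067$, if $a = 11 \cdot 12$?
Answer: $272976$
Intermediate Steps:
$a = 132$
$F{\left(a \right)} + 132 \cdot 2067 = 132 + 132 \cdot 2067 = 132 + 272844 = 272976$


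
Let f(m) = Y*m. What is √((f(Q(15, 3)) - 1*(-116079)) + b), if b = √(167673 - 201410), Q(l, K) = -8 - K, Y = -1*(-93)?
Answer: √(115056 + I*√33737) ≈ 339.2 + 0.271*I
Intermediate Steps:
Y = 93
b = I*√33737 (b = √(-33737) = I*√33737 ≈ 183.68*I)
f(m) = 93*m
√((f(Q(15, 3)) - 1*(-116079)) + b) = √((93*(-8 - 1*3) - 1*(-116079)) + I*√33737) = √((93*(-8 - 3) + 116079) + I*√33737) = √((93*(-11) + 116079) + I*√33737) = √((-1023 + 116079) + I*√33737) = √(115056 + I*√33737)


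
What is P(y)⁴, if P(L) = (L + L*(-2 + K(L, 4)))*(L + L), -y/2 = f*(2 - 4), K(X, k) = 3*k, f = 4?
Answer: 1006121858891776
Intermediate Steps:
y = 16 (y = -8*(2 - 4) = -8*(-2) = -2*(-8) = 16)
P(L) = 22*L² (P(L) = (L + L*(-2 + 3*4))*(L + L) = (L + L*(-2 + 12))*(2*L) = (L + L*10)*(2*L) = (L + 10*L)*(2*L) = (11*L)*(2*L) = 22*L²)
P(y)⁴ = (22*16²)⁴ = (22*256)⁴ = 5632⁴ = 1006121858891776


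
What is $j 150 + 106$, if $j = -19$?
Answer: $-2744$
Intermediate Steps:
$j 150 + 106 = \left(-19\right) 150 + 106 = -2850 + 106 = -2744$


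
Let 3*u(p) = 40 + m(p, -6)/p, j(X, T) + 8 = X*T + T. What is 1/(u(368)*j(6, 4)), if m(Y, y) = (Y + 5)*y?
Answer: 138/31205 ≈ 0.0044224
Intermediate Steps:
m(Y, y) = y*(5 + Y) (m(Y, y) = (5 + Y)*y = y*(5 + Y))
j(X, T) = -8 + T + T*X (j(X, T) = -8 + (X*T + T) = -8 + (T*X + T) = -8 + (T + T*X) = -8 + T + T*X)
u(p) = 40/3 + (-30 - 6*p)/(3*p) (u(p) = (40 + (-6*(5 + p))/p)/3 = (40 + (-30 - 6*p)/p)/3 = 40/3 + (-30 - 6*p)/(3*p))
1/(u(368)*j(6, 4)) = 1/((34/3 - 10/368)*(-8 + 4 + 4*6)) = 1/((34/3 - 10*1/368)*(-8 + 4 + 24)) = 1/((34/3 - 5/184)*20) = 1/((6241/552)*20) = 1/(31205/138) = 138/31205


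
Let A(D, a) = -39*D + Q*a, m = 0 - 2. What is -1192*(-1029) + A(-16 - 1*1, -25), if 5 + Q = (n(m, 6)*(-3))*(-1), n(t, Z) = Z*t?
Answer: 1228256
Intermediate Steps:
m = -2
Q = -41 (Q = -5 + ((6*(-2))*(-3))*(-1) = -5 - 12*(-3)*(-1) = -5 + 36*(-1) = -5 - 36 = -41)
A(D, a) = -41*a - 39*D (A(D, a) = -39*D - 41*a = -41*a - 39*D)
-1192*(-1029) + A(-16 - 1*1, -25) = -1192*(-1029) + (-41*(-25) - 39*(-16 - 1*1)) = 1226568 + (1025 - 39*(-16 - 1)) = 1226568 + (1025 - 39*(-17)) = 1226568 + (1025 + 663) = 1226568 + 1688 = 1228256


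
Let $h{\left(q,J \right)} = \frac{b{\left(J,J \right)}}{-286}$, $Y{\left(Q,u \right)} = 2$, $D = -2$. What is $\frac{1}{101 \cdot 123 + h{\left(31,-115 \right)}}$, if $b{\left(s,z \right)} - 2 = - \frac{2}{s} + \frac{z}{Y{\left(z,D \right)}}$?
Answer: $\frac{65780}{817197701} \approx 8.0495 \cdot 10^{-5}$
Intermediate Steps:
$b{\left(s,z \right)} = 2 + \frac{z}{2} - \frac{2}{s}$ ($b{\left(s,z \right)} = 2 + \left(- \frac{2}{s} + \frac{z}{2}\right) = 2 + \left(\frac{z}{2} - \frac{2}{s}\right) = 2 + \frac{z}{2} - \frac{2}{s}$)
$h{\left(q,J \right)} = - \frac{1}{143} - \frac{J}{572} + \frac{1}{143 J}$ ($h{\left(q,J \right)} = \frac{2 + \frac{J}{2} - \frac{2}{J}}{-286} = \left(2 + \frac{J}{2} - \frac{2}{J}\right) \left(- \frac{1}{286}\right) = - \frac{1}{143} - \frac{J}{572} + \frac{1}{143 J}$)
$\frac{1}{101 \cdot 123 + h{\left(31,-115 \right)}} = \frac{1}{101 \cdot 123 + \frac{4 - - 115 \left(4 - 115\right)}{572 \left(-115\right)}} = \frac{1}{12423 + \frac{1}{572} \left(- \frac{1}{115}\right) \left(4 - \left(-115\right) \left(-111\right)\right)} = \frac{1}{12423 + \frac{1}{572} \left(- \frac{1}{115}\right) \left(4 - 12765\right)} = \frac{1}{12423 + \frac{1}{572} \left(- \frac{1}{115}\right) \left(-12761\right)} = \frac{1}{12423 + \frac{12761}{65780}} = \frac{1}{\frac{817197701}{65780}} = \frac{65780}{817197701}$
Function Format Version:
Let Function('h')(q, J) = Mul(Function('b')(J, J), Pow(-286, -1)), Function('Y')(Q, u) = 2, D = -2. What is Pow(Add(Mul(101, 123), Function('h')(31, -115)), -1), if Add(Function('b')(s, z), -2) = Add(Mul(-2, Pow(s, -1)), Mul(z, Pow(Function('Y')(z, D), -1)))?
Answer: Rational(65780, 817197701) ≈ 8.0495e-5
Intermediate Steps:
Function('b')(s, z) = Add(2, Mul(Rational(1, 2), z), Mul(-2, Pow(s, -1))) (Function('b')(s, z) = Add(2, Add(Mul(-2, Pow(s, -1)), Mul(z, Pow(2, -1)))) = Add(2, Add(Mul(-2, Pow(s, -1)), Mul(z, Rational(1, 2)))) = Add(2, Add(Mul(-2, Pow(s, -1)), Mul(Rational(1, 2), z))) = Add(2, Add(Mul(Rational(1, 2), z), Mul(-2, Pow(s, -1)))) = Add(2, Mul(Rational(1, 2), z), Mul(-2, Pow(s, -1))))
Function('h')(q, J) = Add(Rational(-1, 143), Mul(Rational(-1, 572), J), Mul(Rational(1, 143), Pow(J, -1))) (Function('h')(q, J) = Mul(Add(2, Mul(Rational(1, 2), J), Mul(-2, Pow(J, -1))), Pow(-286, -1)) = Mul(Add(2, Mul(Rational(1, 2), J), Mul(-2, Pow(J, -1))), Rational(-1, 286)) = Add(Rational(-1, 143), Mul(Rational(-1, 572), J), Mul(Rational(1, 143), Pow(J, -1))))
Pow(Add(Mul(101, 123), Function('h')(31, -115)), -1) = Pow(Add(Mul(101, 123), Mul(Rational(1, 572), Pow(-115, -1), Add(4, Mul(-1, -115, Add(4, -115))))), -1) = Pow(Add(12423, Mul(Rational(1, 572), Rational(-1, 115), Add(4, Mul(-1, -115, -111)))), -1) = Pow(Add(12423, Mul(Rational(1, 572), Rational(-1, 115), Add(4, -12765))), -1) = Pow(Add(12423, Mul(Rational(1, 572), Rational(-1, 115), -12761)), -1) = Pow(Add(12423, Rational(12761, 65780)), -1) = Pow(Rational(817197701, 65780), -1) = Rational(65780, 817197701)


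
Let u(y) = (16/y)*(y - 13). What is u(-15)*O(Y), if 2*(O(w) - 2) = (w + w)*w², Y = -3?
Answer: -2240/3 ≈ -746.67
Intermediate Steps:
u(y) = 16*(-13 + y)/y (u(y) = (16/y)*(-13 + y) = 16*(-13 + y)/y)
O(w) = 2 + w³ (O(w) = 2 + ((w + w)*w²)/2 = 2 + ((2*w)*w²)/2 = 2 + (2*w³)/2 = 2 + w³)
u(-15)*O(Y) = (16 - 208/(-15))*(2 + (-3)³) = (16 - 208*(-1/15))*(2 - 27) = (16 + 208/15)*(-25) = (448/15)*(-25) = -2240/3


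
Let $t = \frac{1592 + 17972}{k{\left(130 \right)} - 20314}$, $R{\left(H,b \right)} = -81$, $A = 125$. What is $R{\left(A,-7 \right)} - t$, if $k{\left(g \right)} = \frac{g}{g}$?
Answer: $- \frac{1625789}{20313} \approx -80.037$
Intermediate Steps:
$k{\left(g \right)} = 1$
$t = - \frac{19564}{20313}$ ($t = \frac{1592 + 17972}{1 - 20314} = \frac{19564}{-20313} = 19564 \left(- \frac{1}{20313}\right) = - \frac{19564}{20313} \approx -0.96313$)
$R{\left(A,-7 \right)} - t = -81 - - \frac{19564}{20313} = -81 + \frac{19564}{20313} = - \frac{1625789}{20313}$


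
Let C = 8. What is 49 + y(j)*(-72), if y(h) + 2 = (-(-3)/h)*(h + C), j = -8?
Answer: 193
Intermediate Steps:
y(h) = -2 + 3*(8 + h)/h (y(h) = -2 + (-(-3)/h)*(h + 8) = -2 + (3/h)*(8 + h) = -2 + 3*(8 + h)/h)
49 + y(j)*(-72) = 49 + ((24 - 8)/(-8))*(-72) = 49 - 1/8*16*(-72) = 49 - 2*(-72) = 49 + 144 = 193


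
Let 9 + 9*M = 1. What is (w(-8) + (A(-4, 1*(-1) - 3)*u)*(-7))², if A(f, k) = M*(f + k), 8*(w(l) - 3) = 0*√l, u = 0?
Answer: 9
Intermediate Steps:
M = -8/9 (M = -1 + (⅑)*1 = -1 + ⅑ = -8/9 ≈ -0.88889)
w(l) = 3 (w(l) = 3 + (0*√l)/8 = 3 + (⅛)*0 = 3 + 0 = 3)
A(f, k) = -8*f/9 - 8*k/9 (A(f, k) = -8*(f + k)/9 = -8*f/9 - 8*k/9)
(w(-8) + (A(-4, 1*(-1) - 3)*u)*(-7))² = (3 + ((-8/9*(-4) - 8*(1*(-1) - 3)/9)*0)*(-7))² = (3 + ((32/9 - 8*(-1 - 3)/9)*0)*(-7))² = (3 + ((32/9 - 8/9*(-4))*0)*(-7))² = (3 + ((32/9 + 32/9)*0)*(-7))² = (3 + ((64/9)*0)*(-7))² = (3 + 0*(-7))² = (3 + 0)² = 3² = 9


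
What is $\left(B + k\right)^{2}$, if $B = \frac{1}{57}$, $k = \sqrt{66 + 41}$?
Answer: $\frac{347644}{3249} + \frac{2 \sqrt{107}}{57} \approx 107.36$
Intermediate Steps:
$k = \sqrt{107} \approx 10.344$
$B = \frac{1}{57} \approx 0.017544$
$\left(B + k\right)^{2} = \left(\frac{1}{57} + \sqrt{107}\right)^{2}$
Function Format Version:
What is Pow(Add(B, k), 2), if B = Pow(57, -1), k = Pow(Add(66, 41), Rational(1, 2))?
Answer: Add(Rational(347644, 3249), Mul(Rational(2, 57), Pow(107, Rational(1, 2)))) ≈ 107.36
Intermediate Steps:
k = Pow(107, Rational(1, 2)) ≈ 10.344
B = Rational(1, 57) ≈ 0.017544
Pow(Add(B, k), 2) = Pow(Add(Rational(1, 57), Pow(107, Rational(1, 2))), 2)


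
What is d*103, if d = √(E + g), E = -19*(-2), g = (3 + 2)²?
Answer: 309*√7 ≈ 817.54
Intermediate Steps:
g = 25 (g = 5² = 25)
E = 38
d = 3*√7 (d = √(38 + 25) = √63 = 3*√7 ≈ 7.9373)
d*103 = (3*√7)*103 = 309*√7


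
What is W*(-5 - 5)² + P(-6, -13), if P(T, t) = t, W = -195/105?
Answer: -1391/7 ≈ -198.71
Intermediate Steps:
W = -13/7 (W = -195*1/105 = -13/7 ≈ -1.8571)
W*(-5 - 5)² + P(-6, -13) = -13*(-5 - 5)²/7 - 13 = -13/7*(-10)² - 13 = -13/7*100 - 13 = -1300/7 - 13 = -1391/7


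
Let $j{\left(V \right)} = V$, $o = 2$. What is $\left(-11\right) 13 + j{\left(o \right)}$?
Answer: $-141$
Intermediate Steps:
$\left(-11\right) 13 + j{\left(o \right)} = \left(-11\right) 13 + 2 = -143 + 2 = -141$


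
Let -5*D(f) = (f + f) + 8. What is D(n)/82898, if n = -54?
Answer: 10/41449 ≈ 0.00024126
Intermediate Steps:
D(f) = -8/5 - 2*f/5 (D(f) = -((f + f) + 8)/5 = -(2*f + 8)/5 = -(8 + 2*f)/5 = -8/5 - 2*f/5)
D(n)/82898 = (-8/5 - 2/5*(-54))/82898 = (-8/5 + 108/5)*(1/82898) = 20*(1/82898) = 10/41449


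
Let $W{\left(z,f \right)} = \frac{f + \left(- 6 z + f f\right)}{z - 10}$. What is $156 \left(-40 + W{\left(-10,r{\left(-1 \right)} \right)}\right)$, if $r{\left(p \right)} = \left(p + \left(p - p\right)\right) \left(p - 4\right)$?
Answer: $-6942$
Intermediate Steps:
$r{\left(p \right)} = p \left(-4 + p\right)$ ($r{\left(p \right)} = \left(p + 0\right) \left(-4 + p\right) = p \left(-4 + p\right)$)
$W{\left(z,f \right)} = \frac{f + f^{2} - 6 z}{-10 + z}$ ($W{\left(z,f \right)} = \frac{f + \left(- 6 z + f^{2}\right)}{-10 + z} = \frac{f + \left(f^{2} - 6 z\right)}{-10 + z} = \frac{f + f^{2} - 6 z}{-10 + z}$)
$156 \left(-40 + W{\left(-10,r{\left(-1 \right)} \right)}\right) = 156 \left(-40 + \frac{- (-4 - 1) + \left(- (-4 - 1)\right)^{2} - -60}{-10 - 10}\right) = 156 \left(-40 + \frac{\left(-1\right) \left(-5\right) + \left(\left(-1\right) \left(-5\right)\right)^{2} + 60}{-20}\right) = 156 \left(-40 - \frac{5 + 5^{2} + 60}{20}\right) = 156 \left(-40 - \frac{5 + 25 + 60}{20}\right) = 156 \left(-40 - \frac{9}{2}\right) = 156 \left(- \frac{89}{2}\right) = -6942$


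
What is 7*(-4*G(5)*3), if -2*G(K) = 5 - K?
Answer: 0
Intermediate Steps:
G(K) = -5/2 + K/2 (G(K) = -(5 - K)/2 = -5/2 + K/2)
7*(-4*G(5)*3) = 7*(-4*(-5/2 + (1/2)*5)*3) = 7*(-4*(-5/2 + 5/2)*3) = 7*(-4*0*3) = 7*(0*3) = 7*0 = 0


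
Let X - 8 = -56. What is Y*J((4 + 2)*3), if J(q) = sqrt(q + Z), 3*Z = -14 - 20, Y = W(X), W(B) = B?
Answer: -32*sqrt(15) ≈ -123.94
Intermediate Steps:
X = -48 (X = 8 - 56 = -48)
Y = -48
Z = -34/3 (Z = (-14 - 20)/3 = (1/3)*(-34) = -34/3 ≈ -11.333)
J(q) = sqrt(-34/3 + q) (J(q) = sqrt(q - 34/3) = sqrt(-34/3 + q))
Y*J((4 + 2)*3) = -16*sqrt(-102 + 9*((4 + 2)*3)) = -16*sqrt(-102 + 9*(6*3)) = -16*sqrt(-102 + 9*18) = -16*sqrt(-102 + 162) = -16*sqrt(60) = -16*2*sqrt(15) = -32*sqrt(15)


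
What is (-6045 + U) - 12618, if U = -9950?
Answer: -28613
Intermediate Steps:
(-6045 + U) - 12618 = (-6045 - 9950) - 12618 = -15995 - 12618 = -28613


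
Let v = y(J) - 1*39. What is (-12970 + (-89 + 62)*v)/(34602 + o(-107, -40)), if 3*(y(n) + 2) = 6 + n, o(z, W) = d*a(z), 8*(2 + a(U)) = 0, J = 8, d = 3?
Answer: -11989/34596 ≈ -0.34654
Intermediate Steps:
a(U) = -2 (a(U) = -2 + (⅛)*0 = -2 + 0 = -2)
o(z, W) = -6 (o(z, W) = 3*(-2) = -6)
y(n) = n/3 (y(n) = -2 + (6 + n)/3 = -2 + (2 + n/3) = n/3)
v = -109/3 (v = (⅓)*8 - 1*39 = 8/3 - 39 = -109/3 ≈ -36.333)
(-12970 + (-89 + 62)*v)/(34602 + o(-107, -40)) = (-12970 + (-89 + 62)*(-109/3))/(34602 - 6) = (-12970 - 27*(-109/3))/34596 = (-12970 + 981)*(1/34596) = -11989*1/34596 = -11989/34596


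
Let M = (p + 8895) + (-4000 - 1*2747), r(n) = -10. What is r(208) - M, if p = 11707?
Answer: -13865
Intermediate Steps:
M = 13855 (M = (11707 + 8895) + (-4000 - 1*2747) = 20602 + (-4000 - 2747) = 20602 - 6747 = 13855)
r(208) - M = -10 - 1*13855 = -10 - 13855 = -13865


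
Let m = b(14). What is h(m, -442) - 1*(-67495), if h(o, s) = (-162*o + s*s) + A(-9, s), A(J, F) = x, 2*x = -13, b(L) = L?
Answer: 521169/2 ≈ 2.6058e+5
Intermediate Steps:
x = -13/2 (x = (1/2)*(-13) = -13/2 ≈ -6.5000)
A(J, F) = -13/2
m = 14
h(o, s) = -13/2 + s**2 - 162*o (h(o, s) = (-162*o + s*s) - 13/2 = (-162*o + s**2) - 13/2 = (s**2 - 162*o) - 13/2 = -13/2 + s**2 - 162*o)
h(m, -442) - 1*(-67495) = (-13/2 + (-442)**2 - 162*14) - 1*(-67495) = (-13/2 + 195364 - 2268) + 67495 = 386179/2 + 67495 = 521169/2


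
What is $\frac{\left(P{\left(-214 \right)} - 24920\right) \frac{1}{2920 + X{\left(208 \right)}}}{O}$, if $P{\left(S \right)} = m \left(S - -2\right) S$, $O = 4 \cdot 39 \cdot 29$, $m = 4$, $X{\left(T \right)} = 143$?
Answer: $\frac{13046}{1154751} \approx 0.011298$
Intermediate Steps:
$O = 4524$ ($O = 156 \cdot 29 = 4524$)
$P{\left(S \right)} = S \left(8 + 4 S\right)$ ($P{\left(S \right)} = 4 \left(S - -2\right) S = 4 \left(S + 2\right) S = 4 \left(2 + S\right) S = \left(8 + 4 S\right) S = S \left(8 + 4 S\right)$)
$\frac{\left(P{\left(-214 \right)} - 24920\right) \frac{1}{2920 + X{\left(208 \right)}}}{O} = \frac{\left(4 \left(-214\right) \left(2 - 214\right) - 24920\right) \frac{1}{2920 + 143}}{4524} = \frac{4 \left(-214\right) \left(-212\right) - 24920}{3063} \cdot \frac{1}{4524} = \left(181472 - 24920\right) \frac{1}{3063} \cdot \frac{1}{4524} = 156552 \cdot \frac{1}{3063} \cdot \frac{1}{4524} = \frac{52184}{1021} \cdot \frac{1}{4524} = \frac{13046}{1154751}$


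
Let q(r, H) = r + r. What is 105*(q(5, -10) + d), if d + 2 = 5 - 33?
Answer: -2100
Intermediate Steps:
q(r, H) = 2*r
d = -30 (d = -2 + (5 - 33) = -2 - 28 = -30)
105*(q(5, -10) + d) = 105*(2*5 - 30) = 105*(10 - 30) = 105*(-20) = -2100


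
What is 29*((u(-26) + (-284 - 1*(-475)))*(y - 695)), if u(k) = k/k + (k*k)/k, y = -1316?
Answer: -9680954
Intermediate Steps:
u(k) = 1 + k (u(k) = 1 + k²/k = 1 + k)
29*((u(-26) + (-284 - 1*(-475)))*(y - 695)) = 29*(((1 - 26) + (-284 - 1*(-475)))*(-1316 - 695)) = 29*((-25 + (-284 + 475))*(-2011)) = 29*((-25 + 191)*(-2011)) = 29*(166*(-2011)) = 29*(-333826) = -9680954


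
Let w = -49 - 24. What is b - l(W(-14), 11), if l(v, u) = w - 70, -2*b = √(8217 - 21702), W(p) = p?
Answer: 143 - I*√13485/2 ≈ 143.0 - 58.062*I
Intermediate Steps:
w = -73
b = -I*√13485/2 (b = -√(8217 - 21702)/2 = -I*√13485/2 ≈ -58.062*I)
l(v, u) = -143 (l(v, u) = -73 - 70 = -143)
b - l(W(-14), 11) = -I*√13485/2 - 1*(-143) = -I*√13485/2 + 143 = 143 - I*√13485/2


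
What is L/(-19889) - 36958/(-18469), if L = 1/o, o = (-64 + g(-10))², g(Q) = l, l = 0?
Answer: 3010796165083/1504583438336 ≈ 2.0011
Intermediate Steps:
g(Q) = 0
o = 4096 (o = (-64 + 0)² = (-64)² = 4096)
L = 1/4096 ≈ 0.00024414
L/(-19889) - 36958/(-18469) = (1/4096)/(-19889) - 36958/(-18469) = (1/4096)*(-1/19889) - 36958*(-1/18469) = -1/81465344 + 36958/18469 = 3010796165083/1504583438336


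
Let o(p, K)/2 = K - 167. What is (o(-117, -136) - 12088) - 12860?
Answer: -25554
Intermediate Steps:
o(p, K) = -334 + 2*K (o(p, K) = 2*(K - 167) = 2*(-167 + K) = -334 + 2*K)
(o(-117, -136) - 12088) - 12860 = ((-334 + 2*(-136)) - 12088) - 12860 = ((-334 - 272) - 12088) - 12860 = (-606 - 12088) - 12860 = -12694 - 12860 = -25554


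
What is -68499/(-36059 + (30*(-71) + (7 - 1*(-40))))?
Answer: 7611/4238 ≈ 1.7959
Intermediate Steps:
-68499/(-36059 + (30*(-71) + (7 - 1*(-40)))) = -68499/(-36059 + (-2130 + (7 + 40))) = -68499/(-36059 + (-2130 + 47)) = -68499/(-36059 - 2083) = -68499/(-38142) = -68499*(-1/38142) = 7611/4238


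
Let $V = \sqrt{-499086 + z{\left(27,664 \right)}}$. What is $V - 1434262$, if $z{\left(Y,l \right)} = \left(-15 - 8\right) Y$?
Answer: $-1434262 + 3 i \sqrt{55523} \approx -1.4343 \cdot 10^{6} + 706.9 i$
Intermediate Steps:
$z{\left(Y,l \right)} = - 23 Y$
$V = 3 i \sqrt{55523}$ ($V = \sqrt{-499086 - 621} = \sqrt{-499707} = 3 i \sqrt{55523} \approx 706.9 i$)
$V - 1434262 = 3 i \sqrt{55523} - 1434262 = -1434262 + 3 i \sqrt{55523}$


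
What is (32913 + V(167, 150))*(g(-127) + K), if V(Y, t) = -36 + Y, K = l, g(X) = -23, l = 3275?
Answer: 107459088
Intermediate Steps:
K = 3275
(32913 + V(167, 150))*(g(-127) + K) = (32913 + (-36 + 167))*(-23 + 3275) = (32913 + 131)*3252 = 33044*3252 = 107459088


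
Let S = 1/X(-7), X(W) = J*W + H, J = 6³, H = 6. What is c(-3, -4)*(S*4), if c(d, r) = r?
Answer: 8/753 ≈ 0.010624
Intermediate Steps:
J = 216
X(W) = 6 + 216*W (X(W) = 216*W + 6 = 6 + 216*W)
S = -1/1506 (S = 1/(6 + 216*(-7)) = 1/(6 - 1512) = 1/(-1506) = -1/1506 ≈ -0.00066401)
c(-3, -4)*(S*4) = -(-2)*4/753 = -4*(-2/753) = 8/753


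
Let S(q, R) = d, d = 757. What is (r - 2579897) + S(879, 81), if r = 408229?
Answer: -2170911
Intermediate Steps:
S(q, R) = 757
(r - 2579897) + S(879, 81) = (408229 - 2579897) + 757 = -2171668 + 757 = -2170911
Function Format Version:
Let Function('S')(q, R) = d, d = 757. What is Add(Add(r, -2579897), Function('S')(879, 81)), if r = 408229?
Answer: -2170911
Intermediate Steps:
Function('S')(q, R) = 757
Add(Add(r, -2579897), Function('S')(879, 81)) = Add(Add(408229, -2579897), 757) = Add(-2171668, 757) = -2170911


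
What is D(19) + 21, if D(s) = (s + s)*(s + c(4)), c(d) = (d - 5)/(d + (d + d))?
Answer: 4439/6 ≈ 739.83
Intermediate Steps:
c(d) = (-5 + d)/(3*d) (c(d) = (-5 + d)/(d + 2*d) = (-5 + d)/((3*d)) = (-5 + d)*(1/(3*d)) = (-5 + d)/(3*d))
D(s) = 2*s*(-1/12 + s) (D(s) = (s + s)*(s + (⅓)*(-5 + 4)/4) = (2*s)*(s + (⅓)*(¼)*(-1)) = (2*s)*(s - 1/12) = (2*s)*(-1/12 + s) = 2*s*(-1/12 + s))
D(19) + 21 = (⅙)*19*(-1 + 12*19) + 21 = (⅙)*19*(-1 + 228) + 21 = (⅙)*19*227 + 21 = 4313/6 + 21 = 4439/6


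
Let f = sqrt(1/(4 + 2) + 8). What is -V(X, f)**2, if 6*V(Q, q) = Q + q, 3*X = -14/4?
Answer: -343/1296 + 49*sqrt(6)/648 ≈ -0.079437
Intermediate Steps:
X = -7/6 (X = (-14/4)/3 = (-14*1/4)/3 = (1/3)*(-7/2) = -7/6 ≈ -1.1667)
f = 7*sqrt(6)/6 (f = sqrt(1/6 + 8) = sqrt(49/6) = 7*sqrt(6)/6 ≈ 2.8577)
V(Q, q) = Q/6 + q/6 (V(Q, q) = (Q + q)/6 = Q/6 + q/6)
-V(X, f)**2 = -((1/6)*(-7/6) + (7*sqrt(6)/6)/6)**2 = -(-7/36 + 7*sqrt(6)/36)**2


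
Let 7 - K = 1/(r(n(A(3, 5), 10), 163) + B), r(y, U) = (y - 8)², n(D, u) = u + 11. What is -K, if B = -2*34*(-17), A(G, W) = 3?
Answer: -9274/1325 ≈ -6.9992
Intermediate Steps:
n(D, u) = 11 + u
B = 1156 (B = -68*(-17) = 1156)
r(y, U) = (-8 + y)²
K = 9274/1325 (K = 7 - 1/((-8 + (11 + 10))² + 1156) = 7 - 1/((-8 + 21)² + 1156) = 7 - 1/(13² + 1156) = 7 - 1/(169 + 1156) = 7 - 1/1325 = 9274/1325 ≈ 6.9992)
-K = -1*9274/1325 = -9274/1325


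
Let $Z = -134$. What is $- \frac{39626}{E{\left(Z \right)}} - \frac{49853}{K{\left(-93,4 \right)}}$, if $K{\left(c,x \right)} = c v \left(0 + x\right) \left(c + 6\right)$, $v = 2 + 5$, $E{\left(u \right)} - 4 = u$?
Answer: $\frac{4485355079}{14725620} \approx 304.6$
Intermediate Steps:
$E{\left(u \right)} = 4 + u$
$v = 7$
$K{\left(c,x \right)} = 7 c x \left(6 + c\right)$ ($K{\left(c,x \right)} = c 7 \left(0 + x\right) \left(c + 6\right) = 7 c x \left(6 + c\right)$)
$- \frac{39626}{E{\left(Z \right)}} - \frac{49853}{K{\left(-93,4 \right)}} = - \frac{39626}{4 - 134} - \frac{49853}{7 \left(-93\right) 4 \left(6 - 93\right)} = - \frac{39626}{-130} - \frac{49853}{7 \left(-93\right) 4 \left(-87\right)} = \left(-39626\right) \left(- \frac{1}{130}\right) - \frac{49853}{226548} = \frac{19813}{65} - \frac{49853}{226548} = \frac{4485355079}{14725620}$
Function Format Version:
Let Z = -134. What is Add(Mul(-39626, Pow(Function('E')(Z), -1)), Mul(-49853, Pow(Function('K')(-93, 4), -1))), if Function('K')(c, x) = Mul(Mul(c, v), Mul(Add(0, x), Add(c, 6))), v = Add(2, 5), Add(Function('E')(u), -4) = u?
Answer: Rational(4485355079, 14725620) ≈ 304.60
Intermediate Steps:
Function('E')(u) = Add(4, u)
v = 7
Function('K')(c, x) = Mul(7, c, x, Add(6, c)) (Function('K')(c, x) = Mul(Mul(c, 7), Mul(Add(0, x), Add(c, 6))) = Mul(Mul(7, c), Mul(x, Add(6, c))) = Mul(7, c, x, Add(6, c)))
Add(Mul(-39626, Pow(Function('E')(Z), -1)), Mul(-49853, Pow(Function('K')(-93, 4), -1))) = Add(Mul(-39626, Pow(Add(4, -134), -1)), Mul(-49853, Pow(Mul(7, -93, 4, Add(6, -93)), -1))) = Add(Mul(-39626, Pow(-130, -1)), Mul(-49853, Pow(Mul(7, -93, 4, -87), -1))) = Add(Mul(-39626, Rational(-1, 130)), Mul(-49853, Pow(226548, -1))) = Add(Rational(19813, 65), Mul(-49853, Rational(1, 226548))) = Add(Rational(19813, 65), Rational(-49853, 226548)) = Rational(4485355079, 14725620)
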